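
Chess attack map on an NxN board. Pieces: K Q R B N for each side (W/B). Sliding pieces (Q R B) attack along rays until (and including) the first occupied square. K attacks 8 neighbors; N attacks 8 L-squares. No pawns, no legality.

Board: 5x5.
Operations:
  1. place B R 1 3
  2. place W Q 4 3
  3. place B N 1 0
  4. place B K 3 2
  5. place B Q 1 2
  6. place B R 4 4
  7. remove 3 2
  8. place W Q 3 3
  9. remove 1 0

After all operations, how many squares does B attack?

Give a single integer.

Op 1: place BR@(1,3)
Op 2: place WQ@(4,3)
Op 3: place BN@(1,0)
Op 4: place BK@(3,2)
Op 5: place BQ@(1,2)
Op 6: place BR@(4,4)
Op 7: remove (3,2)
Op 8: place WQ@(3,3)
Op 9: remove (1,0)
Per-piece attacks for B:
  BQ@(1,2): attacks (1,3) (1,1) (1,0) (2,2) (3,2) (4,2) (0,2) (2,3) (3,4) (2,1) (3,0) (0,3) (0,1) [ray(0,1) blocked at (1,3)]
  BR@(1,3): attacks (1,4) (1,2) (2,3) (3,3) (0,3) [ray(0,-1) blocked at (1,2); ray(1,0) blocked at (3,3)]
  BR@(4,4): attacks (4,3) (3,4) (2,4) (1,4) (0,4) [ray(0,-1) blocked at (4,3)]
Union (19 distinct): (0,1) (0,2) (0,3) (0,4) (1,0) (1,1) (1,2) (1,3) (1,4) (2,1) (2,2) (2,3) (2,4) (3,0) (3,2) (3,3) (3,4) (4,2) (4,3)

Answer: 19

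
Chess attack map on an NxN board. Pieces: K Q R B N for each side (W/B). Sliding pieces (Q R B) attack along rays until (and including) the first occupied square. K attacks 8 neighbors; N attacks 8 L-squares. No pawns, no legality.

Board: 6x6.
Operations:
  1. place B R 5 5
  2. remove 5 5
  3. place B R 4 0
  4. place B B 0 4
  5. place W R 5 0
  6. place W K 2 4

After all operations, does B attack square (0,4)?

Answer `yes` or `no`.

Answer: no

Derivation:
Op 1: place BR@(5,5)
Op 2: remove (5,5)
Op 3: place BR@(4,0)
Op 4: place BB@(0,4)
Op 5: place WR@(5,0)
Op 6: place WK@(2,4)
Per-piece attacks for B:
  BB@(0,4): attacks (1,5) (1,3) (2,2) (3,1) (4,0) [ray(1,-1) blocked at (4,0)]
  BR@(4,0): attacks (4,1) (4,2) (4,3) (4,4) (4,5) (5,0) (3,0) (2,0) (1,0) (0,0) [ray(1,0) blocked at (5,0)]
B attacks (0,4): no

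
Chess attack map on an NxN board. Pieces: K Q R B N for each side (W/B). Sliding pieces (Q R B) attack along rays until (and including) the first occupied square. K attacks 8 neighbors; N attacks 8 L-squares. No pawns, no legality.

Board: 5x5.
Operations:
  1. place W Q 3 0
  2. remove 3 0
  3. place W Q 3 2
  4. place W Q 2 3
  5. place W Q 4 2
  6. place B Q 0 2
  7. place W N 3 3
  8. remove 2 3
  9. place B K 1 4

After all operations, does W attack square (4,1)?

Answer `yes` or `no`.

Answer: yes

Derivation:
Op 1: place WQ@(3,0)
Op 2: remove (3,0)
Op 3: place WQ@(3,2)
Op 4: place WQ@(2,3)
Op 5: place WQ@(4,2)
Op 6: place BQ@(0,2)
Op 7: place WN@(3,3)
Op 8: remove (2,3)
Op 9: place BK@(1,4)
Per-piece attacks for W:
  WQ@(3,2): attacks (3,3) (3,1) (3,0) (4,2) (2,2) (1,2) (0,2) (4,3) (4,1) (2,3) (1,4) (2,1) (1,0) [ray(0,1) blocked at (3,3); ray(1,0) blocked at (4,2); ray(-1,0) blocked at (0,2); ray(-1,1) blocked at (1,4)]
  WN@(3,3): attacks (1,4) (4,1) (2,1) (1,2)
  WQ@(4,2): attacks (4,3) (4,4) (4,1) (4,0) (3,2) (3,3) (3,1) (2,0) [ray(-1,0) blocked at (3,2); ray(-1,1) blocked at (3,3)]
W attacks (4,1): yes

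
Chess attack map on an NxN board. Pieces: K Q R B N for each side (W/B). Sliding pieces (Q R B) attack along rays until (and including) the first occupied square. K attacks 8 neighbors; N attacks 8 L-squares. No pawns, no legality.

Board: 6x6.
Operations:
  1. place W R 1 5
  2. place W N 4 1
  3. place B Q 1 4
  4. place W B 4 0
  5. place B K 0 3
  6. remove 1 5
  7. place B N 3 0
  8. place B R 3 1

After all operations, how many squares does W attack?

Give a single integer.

Answer: 6

Derivation:
Op 1: place WR@(1,5)
Op 2: place WN@(4,1)
Op 3: place BQ@(1,4)
Op 4: place WB@(4,0)
Op 5: place BK@(0,3)
Op 6: remove (1,5)
Op 7: place BN@(3,0)
Op 8: place BR@(3,1)
Per-piece attacks for W:
  WB@(4,0): attacks (5,1) (3,1) [ray(-1,1) blocked at (3,1)]
  WN@(4,1): attacks (5,3) (3,3) (2,2) (2,0)
Union (6 distinct): (2,0) (2,2) (3,1) (3,3) (5,1) (5,3)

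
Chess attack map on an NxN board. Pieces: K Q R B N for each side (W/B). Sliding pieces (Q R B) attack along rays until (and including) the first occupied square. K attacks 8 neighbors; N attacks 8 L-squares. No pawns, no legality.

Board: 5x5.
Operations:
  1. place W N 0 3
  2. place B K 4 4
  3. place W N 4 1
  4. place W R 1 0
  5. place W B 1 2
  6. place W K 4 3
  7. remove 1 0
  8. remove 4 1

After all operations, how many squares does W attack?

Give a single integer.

Answer: 13

Derivation:
Op 1: place WN@(0,3)
Op 2: place BK@(4,4)
Op 3: place WN@(4,1)
Op 4: place WR@(1,0)
Op 5: place WB@(1,2)
Op 6: place WK@(4,3)
Op 7: remove (1,0)
Op 8: remove (4,1)
Per-piece attacks for W:
  WN@(0,3): attacks (2,4) (1,1) (2,2)
  WB@(1,2): attacks (2,3) (3,4) (2,1) (3,0) (0,3) (0,1) [ray(-1,1) blocked at (0,3)]
  WK@(4,3): attacks (4,4) (4,2) (3,3) (3,4) (3,2)
Union (13 distinct): (0,1) (0,3) (1,1) (2,1) (2,2) (2,3) (2,4) (3,0) (3,2) (3,3) (3,4) (4,2) (4,4)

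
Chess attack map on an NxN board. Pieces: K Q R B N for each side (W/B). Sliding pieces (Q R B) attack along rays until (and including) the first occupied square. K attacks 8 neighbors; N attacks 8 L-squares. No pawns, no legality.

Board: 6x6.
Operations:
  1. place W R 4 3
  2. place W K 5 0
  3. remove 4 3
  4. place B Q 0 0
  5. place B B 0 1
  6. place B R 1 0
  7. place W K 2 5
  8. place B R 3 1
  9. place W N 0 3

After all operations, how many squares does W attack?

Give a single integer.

Answer: 10

Derivation:
Op 1: place WR@(4,3)
Op 2: place WK@(5,0)
Op 3: remove (4,3)
Op 4: place BQ@(0,0)
Op 5: place BB@(0,1)
Op 6: place BR@(1,0)
Op 7: place WK@(2,5)
Op 8: place BR@(3,1)
Op 9: place WN@(0,3)
Per-piece attacks for W:
  WN@(0,3): attacks (1,5) (2,4) (1,1) (2,2)
  WK@(2,5): attacks (2,4) (3,5) (1,5) (3,4) (1,4)
  WK@(5,0): attacks (5,1) (4,0) (4,1)
Union (10 distinct): (1,1) (1,4) (1,5) (2,2) (2,4) (3,4) (3,5) (4,0) (4,1) (5,1)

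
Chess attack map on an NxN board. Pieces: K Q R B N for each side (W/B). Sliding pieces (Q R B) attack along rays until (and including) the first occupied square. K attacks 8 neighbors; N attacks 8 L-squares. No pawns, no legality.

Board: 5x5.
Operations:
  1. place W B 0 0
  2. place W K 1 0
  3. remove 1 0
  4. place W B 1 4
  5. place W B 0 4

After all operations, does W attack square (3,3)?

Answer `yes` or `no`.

Answer: yes

Derivation:
Op 1: place WB@(0,0)
Op 2: place WK@(1,0)
Op 3: remove (1,0)
Op 4: place WB@(1,4)
Op 5: place WB@(0,4)
Per-piece attacks for W:
  WB@(0,0): attacks (1,1) (2,2) (3,3) (4,4)
  WB@(0,4): attacks (1,3) (2,2) (3,1) (4,0)
  WB@(1,4): attacks (2,3) (3,2) (4,1) (0,3)
W attacks (3,3): yes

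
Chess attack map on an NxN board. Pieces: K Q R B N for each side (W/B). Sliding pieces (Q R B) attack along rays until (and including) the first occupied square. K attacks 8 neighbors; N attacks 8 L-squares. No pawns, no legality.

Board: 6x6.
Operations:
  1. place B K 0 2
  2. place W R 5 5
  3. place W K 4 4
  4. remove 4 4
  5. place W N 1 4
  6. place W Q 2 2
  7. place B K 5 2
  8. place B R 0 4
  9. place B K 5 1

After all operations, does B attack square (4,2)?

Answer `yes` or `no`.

Answer: yes

Derivation:
Op 1: place BK@(0,2)
Op 2: place WR@(5,5)
Op 3: place WK@(4,4)
Op 4: remove (4,4)
Op 5: place WN@(1,4)
Op 6: place WQ@(2,2)
Op 7: place BK@(5,2)
Op 8: place BR@(0,4)
Op 9: place BK@(5,1)
Per-piece attacks for B:
  BK@(0,2): attacks (0,3) (0,1) (1,2) (1,3) (1,1)
  BR@(0,4): attacks (0,5) (0,3) (0,2) (1,4) [ray(0,-1) blocked at (0,2); ray(1,0) blocked at (1,4)]
  BK@(5,1): attacks (5,2) (5,0) (4,1) (4,2) (4,0)
  BK@(5,2): attacks (5,3) (5,1) (4,2) (4,3) (4,1)
B attacks (4,2): yes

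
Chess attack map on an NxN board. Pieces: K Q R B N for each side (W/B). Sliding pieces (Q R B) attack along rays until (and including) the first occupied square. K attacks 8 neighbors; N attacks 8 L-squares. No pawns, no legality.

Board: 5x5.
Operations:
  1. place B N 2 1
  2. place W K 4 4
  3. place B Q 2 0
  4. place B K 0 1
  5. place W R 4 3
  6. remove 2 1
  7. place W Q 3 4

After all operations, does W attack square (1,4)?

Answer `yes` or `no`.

Op 1: place BN@(2,1)
Op 2: place WK@(4,4)
Op 3: place BQ@(2,0)
Op 4: place BK@(0,1)
Op 5: place WR@(4,3)
Op 6: remove (2,1)
Op 7: place WQ@(3,4)
Per-piece attacks for W:
  WQ@(3,4): attacks (3,3) (3,2) (3,1) (3,0) (4,4) (2,4) (1,4) (0,4) (4,3) (2,3) (1,2) (0,1) [ray(1,0) blocked at (4,4); ray(1,-1) blocked at (4,3); ray(-1,-1) blocked at (0,1)]
  WR@(4,3): attacks (4,4) (4,2) (4,1) (4,0) (3,3) (2,3) (1,3) (0,3) [ray(0,1) blocked at (4,4)]
  WK@(4,4): attacks (4,3) (3,4) (3,3)
W attacks (1,4): yes

Answer: yes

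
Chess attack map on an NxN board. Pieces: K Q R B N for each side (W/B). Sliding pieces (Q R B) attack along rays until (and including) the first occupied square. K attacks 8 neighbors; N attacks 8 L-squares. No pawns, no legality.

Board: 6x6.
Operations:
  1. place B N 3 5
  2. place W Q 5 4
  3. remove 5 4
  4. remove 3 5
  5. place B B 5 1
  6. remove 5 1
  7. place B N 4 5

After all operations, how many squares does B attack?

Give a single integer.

Op 1: place BN@(3,5)
Op 2: place WQ@(5,4)
Op 3: remove (5,4)
Op 4: remove (3,5)
Op 5: place BB@(5,1)
Op 6: remove (5,1)
Op 7: place BN@(4,5)
Per-piece attacks for B:
  BN@(4,5): attacks (5,3) (3,3) (2,4)
Union (3 distinct): (2,4) (3,3) (5,3)

Answer: 3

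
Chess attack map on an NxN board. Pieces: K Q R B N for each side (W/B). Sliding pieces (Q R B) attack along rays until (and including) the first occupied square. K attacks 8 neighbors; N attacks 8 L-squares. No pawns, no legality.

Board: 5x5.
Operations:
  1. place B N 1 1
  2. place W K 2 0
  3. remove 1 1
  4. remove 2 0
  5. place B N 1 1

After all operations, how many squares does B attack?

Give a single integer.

Op 1: place BN@(1,1)
Op 2: place WK@(2,0)
Op 3: remove (1,1)
Op 4: remove (2,0)
Op 5: place BN@(1,1)
Per-piece attacks for B:
  BN@(1,1): attacks (2,3) (3,2) (0,3) (3,0)
Union (4 distinct): (0,3) (2,3) (3,0) (3,2)

Answer: 4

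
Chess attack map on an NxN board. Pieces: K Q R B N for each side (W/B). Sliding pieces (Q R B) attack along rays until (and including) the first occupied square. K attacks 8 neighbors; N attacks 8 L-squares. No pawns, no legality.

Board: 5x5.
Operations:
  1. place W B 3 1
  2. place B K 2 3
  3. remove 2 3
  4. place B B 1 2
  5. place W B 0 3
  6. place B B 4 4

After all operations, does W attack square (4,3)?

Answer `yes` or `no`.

Answer: no

Derivation:
Op 1: place WB@(3,1)
Op 2: place BK@(2,3)
Op 3: remove (2,3)
Op 4: place BB@(1,2)
Op 5: place WB@(0,3)
Op 6: place BB@(4,4)
Per-piece attacks for W:
  WB@(0,3): attacks (1,4) (1,2) [ray(1,-1) blocked at (1,2)]
  WB@(3,1): attacks (4,2) (4,0) (2,2) (1,3) (0,4) (2,0)
W attacks (4,3): no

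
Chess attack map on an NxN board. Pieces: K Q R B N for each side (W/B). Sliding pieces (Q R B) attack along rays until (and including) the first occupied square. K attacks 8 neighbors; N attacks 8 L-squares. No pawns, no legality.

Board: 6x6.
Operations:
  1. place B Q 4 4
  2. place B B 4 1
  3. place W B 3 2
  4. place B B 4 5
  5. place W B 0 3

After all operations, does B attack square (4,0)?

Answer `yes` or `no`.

Op 1: place BQ@(4,4)
Op 2: place BB@(4,1)
Op 3: place WB@(3,2)
Op 4: place BB@(4,5)
Op 5: place WB@(0,3)
Per-piece attacks for B:
  BB@(4,1): attacks (5,2) (5,0) (3,2) (3,0) [ray(-1,1) blocked at (3,2)]
  BQ@(4,4): attacks (4,5) (4,3) (4,2) (4,1) (5,4) (3,4) (2,4) (1,4) (0,4) (5,5) (5,3) (3,5) (3,3) (2,2) (1,1) (0,0) [ray(0,1) blocked at (4,5); ray(0,-1) blocked at (4,1)]
  BB@(4,5): attacks (5,4) (3,4) (2,3) (1,2) (0,1)
B attacks (4,0): no

Answer: no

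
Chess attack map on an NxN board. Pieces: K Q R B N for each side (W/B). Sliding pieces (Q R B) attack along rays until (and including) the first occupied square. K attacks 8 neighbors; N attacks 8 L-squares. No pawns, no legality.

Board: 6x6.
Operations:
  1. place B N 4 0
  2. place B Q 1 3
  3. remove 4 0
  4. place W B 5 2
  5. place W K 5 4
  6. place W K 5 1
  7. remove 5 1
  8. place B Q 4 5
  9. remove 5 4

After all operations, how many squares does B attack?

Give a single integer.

Op 1: place BN@(4,0)
Op 2: place BQ@(1,3)
Op 3: remove (4,0)
Op 4: place WB@(5,2)
Op 5: place WK@(5,4)
Op 6: place WK@(5,1)
Op 7: remove (5,1)
Op 8: place BQ@(4,5)
Op 9: remove (5,4)
Per-piece attacks for B:
  BQ@(1,3): attacks (1,4) (1,5) (1,2) (1,1) (1,0) (2,3) (3,3) (4,3) (5,3) (0,3) (2,4) (3,5) (2,2) (3,1) (4,0) (0,4) (0,2)
  BQ@(4,5): attacks (4,4) (4,3) (4,2) (4,1) (4,0) (5,5) (3,5) (2,5) (1,5) (0,5) (5,4) (3,4) (2,3) (1,2) (0,1)
Union (26 distinct): (0,1) (0,2) (0,3) (0,4) (0,5) (1,0) (1,1) (1,2) (1,4) (1,5) (2,2) (2,3) (2,4) (2,5) (3,1) (3,3) (3,4) (3,5) (4,0) (4,1) (4,2) (4,3) (4,4) (5,3) (5,4) (5,5)

Answer: 26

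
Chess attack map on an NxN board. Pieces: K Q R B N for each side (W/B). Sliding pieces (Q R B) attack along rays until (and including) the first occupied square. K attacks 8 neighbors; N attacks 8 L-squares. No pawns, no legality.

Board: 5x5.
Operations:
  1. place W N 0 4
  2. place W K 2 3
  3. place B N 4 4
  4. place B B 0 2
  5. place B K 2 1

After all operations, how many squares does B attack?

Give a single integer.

Answer: 11

Derivation:
Op 1: place WN@(0,4)
Op 2: place WK@(2,3)
Op 3: place BN@(4,4)
Op 4: place BB@(0,2)
Op 5: place BK@(2,1)
Per-piece attacks for B:
  BB@(0,2): attacks (1,3) (2,4) (1,1) (2,0)
  BK@(2,1): attacks (2,2) (2,0) (3,1) (1,1) (3,2) (3,0) (1,2) (1,0)
  BN@(4,4): attacks (3,2) (2,3)
Union (11 distinct): (1,0) (1,1) (1,2) (1,3) (2,0) (2,2) (2,3) (2,4) (3,0) (3,1) (3,2)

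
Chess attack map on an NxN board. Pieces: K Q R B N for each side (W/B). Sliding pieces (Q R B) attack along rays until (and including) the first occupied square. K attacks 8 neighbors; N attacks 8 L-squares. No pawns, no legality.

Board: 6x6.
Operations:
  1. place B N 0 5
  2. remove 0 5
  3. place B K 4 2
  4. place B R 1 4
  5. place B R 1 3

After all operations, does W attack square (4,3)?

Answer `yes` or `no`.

Answer: no

Derivation:
Op 1: place BN@(0,5)
Op 2: remove (0,5)
Op 3: place BK@(4,2)
Op 4: place BR@(1,4)
Op 5: place BR@(1,3)
Per-piece attacks for W:
W attacks (4,3): no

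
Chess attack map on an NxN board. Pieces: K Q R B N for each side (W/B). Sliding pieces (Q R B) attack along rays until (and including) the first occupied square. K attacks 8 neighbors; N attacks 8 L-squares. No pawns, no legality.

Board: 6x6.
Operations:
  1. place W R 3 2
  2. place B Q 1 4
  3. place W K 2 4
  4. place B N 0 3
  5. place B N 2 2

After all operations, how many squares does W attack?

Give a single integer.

Answer: 13

Derivation:
Op 1: place WR@(3,2)
Op 2: place BQ@(1,4)
Op 3: place WK@(2,4)
Op 4: place BN@(0,3)
Op 5: place BN@(2,2)
Per-piece attacks for W:
  WK@(2,4): attacks (2,5) (2,3) (3,4) (1,4) (3,5) (3,3) (1,5) (1,3)
  WR@(3,2): attacks (3,3) (3,4) (3,5) (3,1) (3,0) (4,2) (5,2) (2,2) [ray(-1,0) blocked at (2,2)]
Union (13 distinct): (1,3) (1,4) (1,5) (2,2) (2,3) (2,5) (3,0) (3,1) (3,3) (3,4) (3,5) (4,2) (5,2)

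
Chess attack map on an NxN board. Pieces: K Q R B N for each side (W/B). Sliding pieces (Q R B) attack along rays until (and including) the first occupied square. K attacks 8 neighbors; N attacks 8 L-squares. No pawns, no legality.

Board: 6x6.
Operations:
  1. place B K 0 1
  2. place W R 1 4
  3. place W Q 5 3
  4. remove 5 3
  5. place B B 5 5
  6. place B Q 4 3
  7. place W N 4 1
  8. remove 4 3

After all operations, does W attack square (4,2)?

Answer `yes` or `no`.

Op 1: place BK@(0,1)
Op 2: place WR@(1,4)
Op 3: place WQ@(5,3)
Op 4: remove (5,3)
Op 5: place BB@(5,5)
Op 6: place BQ@(4,3)
Op 7: place WN@(4,1)
Op 8: remove (4,3)
Per-piece attacks for W:
  WR@(1,4): attacks (1,5) (1,3) (1,2) (1,1) (1,0) (2,4) (3,4) (4,4) (5,4) (0,4)
  WN@(4,1): attacks (5,3) (3,3) (2,2) (2,0)
W attacks (4,2): no

Answer: no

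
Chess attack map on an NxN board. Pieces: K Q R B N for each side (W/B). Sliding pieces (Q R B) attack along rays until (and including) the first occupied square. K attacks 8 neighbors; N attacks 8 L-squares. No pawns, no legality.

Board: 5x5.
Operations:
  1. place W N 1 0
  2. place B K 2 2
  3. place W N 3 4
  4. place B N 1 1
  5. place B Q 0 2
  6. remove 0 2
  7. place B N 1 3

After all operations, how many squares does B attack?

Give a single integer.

Op 1: place WN@(1,0)
Op 2: place BK@(2,2)
Op 3: place WN@(3,4)
Op 4: place BN@(1,1)
Op 5: place BQ@(0,2)
Op 6: remove (0,2)
Op 7: place BN@(1,3)
Per-piece attacks for B:
  BN@(1,1): attacks (2,3) (3,2) (0,3) (3,0)
  BN@(1,3): attacks (3,4) (2,1) (3,2) (0,1)
  BK@(2,2): attacks (2,3) (2,1) (3,2) (1,2) (3,3) (3,1) (1,3) (1,1)
Union (12 distinct): (0,1) (0,3) (1,1) (1,2) (1,3) (2,1) (2,3) (3,0) (3,1) (3,2) (3,3) (3,4)

Answer: 12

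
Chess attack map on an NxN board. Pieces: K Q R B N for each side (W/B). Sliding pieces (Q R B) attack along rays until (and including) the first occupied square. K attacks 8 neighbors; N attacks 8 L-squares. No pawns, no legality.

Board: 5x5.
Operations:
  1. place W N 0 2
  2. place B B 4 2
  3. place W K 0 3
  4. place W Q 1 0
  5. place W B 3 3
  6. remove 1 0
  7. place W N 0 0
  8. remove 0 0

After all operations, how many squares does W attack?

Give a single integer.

Answer: 14

Derivation:
Op 1: place WN@(0,2)
Op 2: place BB@(4,2)
Op 3: place WK@(0,3)
Op 4: place WQ@(1,0)
Op 5: place WB@(3,3)
Op 6: remove (1,0)
Op 7: place WN@(0,0)
Op 8: remove (0,0)
Per-piece attacks for W:
  WN@(0,2): attacks (1,4) (2,3) (1,0) (2,1)
  WK@(0,3): attacks (0,4) (0,2) (1,3) (1,4) (1,2)
  WB@(3,3): attacks (4,4) (4,2) (2,4) (2,2) (1,1) (0,0) [ray(1,-1) blocked at (4,2)]
Union (14 distinct): (0,0) (0,2) (0,4) (1,0) (1,1) (1,2) (1,3) (1,4) (2,1) (2,2) (2,3) (2,4) (4,2) (4,4)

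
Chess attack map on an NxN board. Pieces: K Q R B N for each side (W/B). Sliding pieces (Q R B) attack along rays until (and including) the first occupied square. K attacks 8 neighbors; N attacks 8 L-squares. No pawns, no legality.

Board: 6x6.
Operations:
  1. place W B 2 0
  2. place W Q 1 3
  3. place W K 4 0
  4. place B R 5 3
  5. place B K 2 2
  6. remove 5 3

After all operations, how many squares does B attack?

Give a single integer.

Answer: 8

Derivation:
Op 1: place WB@(2,0)
Op 2: place WQ@(1,3)
Op 3: place WK@(4,0)
Op 4: place BR@(5,3)
Op 5: place BK@(2,2)
Op 6: remove (5,3)
Per-piece attacks for B:
  BK@(2,2): attacks (2,3) (2,1) (3,2) (1,2) (3,3) (3,1) (1,3) (1,1)
Union (8 distinct): (1,1) (1,2) (1,3) (2,1) (2,3) (3,1) (3,2) (3,3)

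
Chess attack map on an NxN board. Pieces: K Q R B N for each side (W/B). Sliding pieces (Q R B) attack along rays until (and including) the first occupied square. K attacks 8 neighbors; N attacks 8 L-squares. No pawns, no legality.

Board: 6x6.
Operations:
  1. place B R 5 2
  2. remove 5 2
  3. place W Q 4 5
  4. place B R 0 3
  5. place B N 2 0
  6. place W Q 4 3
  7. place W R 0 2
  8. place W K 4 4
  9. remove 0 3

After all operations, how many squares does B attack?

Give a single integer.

Answer: 4

Derivation:
Op 1: place BR@(5,2)
Op 2: remove (5,2)
Op 3: place WQ@(4,5)
Op 4: place BR@(0,3)
Op 5: place BN@(2,0)
Op 6: place WQ@(4,3)
Op 7: place WR@(0,2)
Op 8: place WK@(4,4)
Op 9: remove (0,3)
Per-piece attacks for B:
  BN@(2,0): attacks (3,2) (4,1) (1,2) (0,1)
Union (4 distinct): (0,1) (1,2) (3,2) (4,1)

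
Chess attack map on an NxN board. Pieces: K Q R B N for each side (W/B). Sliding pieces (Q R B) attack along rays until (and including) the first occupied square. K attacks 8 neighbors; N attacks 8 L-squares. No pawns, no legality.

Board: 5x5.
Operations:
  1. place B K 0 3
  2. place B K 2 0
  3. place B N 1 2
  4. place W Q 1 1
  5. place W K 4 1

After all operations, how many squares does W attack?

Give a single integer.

Answer: 16

Derivation:
Op 1: place BK@(0,3)
Op 2: place BK@(2,0)
Op 3: place BN@(1,2)
Op 4: place WQ@(1,1)
Op 5: place WK@(4,1)
Per-piece attacks for W:
  WQ@(1,1): attacks (1,2) (1,0) (2,1) (3,1) (4,1) (0,1) (2,2) (3,3) (4,4) (2,0) (0,2) (0,0) [ray(0,1) blocked at (1,2); ray(1,0) blocked at (4,1); ray(1,-1) blocked at (2,0)]
  WK@(4,1): attacks (4,2) (4,0) (3,1) (3,2) (3,0)
Union (16 distinct): (0,0) (0,1) (0,2) (1,0) (1,2) (2,0) (2,1) (2,2) (3,0) (3,1) (3,2) (3,3) (4,0) (4,1) (4,2) (4,4)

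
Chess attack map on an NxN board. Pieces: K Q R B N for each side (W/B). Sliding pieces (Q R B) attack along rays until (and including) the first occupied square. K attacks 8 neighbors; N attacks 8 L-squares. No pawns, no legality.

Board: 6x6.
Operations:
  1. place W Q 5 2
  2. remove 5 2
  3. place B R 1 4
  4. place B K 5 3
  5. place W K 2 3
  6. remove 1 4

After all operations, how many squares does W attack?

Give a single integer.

Op 1: place WQ@(5,2)
Op 2: remove (5,2)
Op 3: place BR@(1,4)
Op 4: place BK@(5,3)
Op 5: place WK@(2,3)
Op 6: remove (1,4)
Per-piece attacks for W:
  WK@(2,3): attacks (2,4) (2,2) (3,3) (1,3) (3,4) (3,2) (1,4) (1,2)
Union (8 distinct): (1,2) (1,3) (1,4) (2,2) (2,4) (3,2) (3,3) (3,4)

Answer: 8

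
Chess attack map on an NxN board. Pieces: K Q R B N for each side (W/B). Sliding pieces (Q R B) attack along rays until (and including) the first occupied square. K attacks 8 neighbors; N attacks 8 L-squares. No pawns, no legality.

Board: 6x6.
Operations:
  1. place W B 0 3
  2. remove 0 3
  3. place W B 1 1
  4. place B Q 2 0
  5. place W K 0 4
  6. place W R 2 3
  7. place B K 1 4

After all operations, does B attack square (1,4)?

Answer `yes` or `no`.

Op 1: place WB@(0,3)
Op 2: remove (0,3)
Op 3: place WB@(1,1)
Op 4: place BQ@(2,0)
Op 5: place WK@(0,4)
Op 6: place WR@(2,3)
Op 7: place BK@(1,4)
Per-piece attacks for B:
  BK@(1,4): attacks (1,5) (1,3) (2,4) (0,4) (2,5) (2,3) (0,5) (0,3)
  BQ@(2,0): attacks (2,1) (2,2) (2,3) (3,0) (4,0) (5,0) (1,0) (0,0) (3,1) (4,2) (5,3) (1,1) [ray(0,1) blocked at (2,3); ray(-1,1) blocked at (1,1)]
B attacks (1,4): no

Answer: no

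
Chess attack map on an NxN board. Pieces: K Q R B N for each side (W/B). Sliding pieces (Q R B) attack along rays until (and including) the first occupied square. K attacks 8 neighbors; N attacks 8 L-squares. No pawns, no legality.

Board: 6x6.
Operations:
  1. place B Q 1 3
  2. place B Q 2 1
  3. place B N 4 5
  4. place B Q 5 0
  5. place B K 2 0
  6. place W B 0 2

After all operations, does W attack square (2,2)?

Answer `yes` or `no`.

Op 1: place BQ@(1,3)
Op 2: place BQ@(2,1)
Op 3: place BN@(4,5)
Op 4: place BQ@(5,0)
Op 5: place BK@(2,0)
Op 6: place WB@(0,2)
Per-piece attacks for W:
  WB@(0,2): attacks (1,3) (1,1) (2,0) [ray(1,1) blocked at (1,3); ray(1,-1) blocked at (2,0)]
W attacks (2,2): no

Answer: no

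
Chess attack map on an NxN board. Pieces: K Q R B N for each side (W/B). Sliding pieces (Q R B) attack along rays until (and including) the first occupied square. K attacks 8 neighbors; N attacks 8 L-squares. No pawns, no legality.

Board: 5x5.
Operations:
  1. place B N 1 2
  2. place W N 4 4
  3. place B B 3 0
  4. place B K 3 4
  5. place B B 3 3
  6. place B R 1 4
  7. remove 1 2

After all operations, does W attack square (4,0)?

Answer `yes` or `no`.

Op 1: place BN@(1,2)
Op 2: place WN@(4,4)
Op 3: place BB@(3,0)
Op 4: place BK@(3,4)
Op 5: place BB@(3,3)
Op 6: place BR@(1,4)
Op 7: remove (1,2)
Per-piece attacks for W:
  WN@(4,4): attacks (3,2) (2,3)
W attacks (4,0): no

Answer: no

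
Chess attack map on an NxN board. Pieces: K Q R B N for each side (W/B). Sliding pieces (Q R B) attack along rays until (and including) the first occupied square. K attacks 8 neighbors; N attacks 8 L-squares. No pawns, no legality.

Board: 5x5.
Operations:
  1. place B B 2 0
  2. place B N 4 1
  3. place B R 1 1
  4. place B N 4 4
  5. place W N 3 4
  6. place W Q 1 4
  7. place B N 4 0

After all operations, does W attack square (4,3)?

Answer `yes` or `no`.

Answer: no

Derivation:
Op 1: place BB@(2,0)
Op 2: place BN@(4,1)
Op 3: place BR@(1,1)
Op 4: place BN@(4,4)
Op 5: place WN@(3,4)
Op 6: place WQ@(1,4)
Op 7: place BN@(4,0)
Per-piece attacks for W:
  WQ@(1,4): attacks (1,3) (1,2) (1,1) (2,4) (3,4) (0,4) (2,3) (3,2) (4,1) (0,3) [ray(0,-1) blocked at (1,1); ray(1,0) blocked at (3,4); ray(1,-1) blocked at (4,1)]
  WN@(3,4): attacks (4,2) (2,2) (1,3)
W attacks (4,3): no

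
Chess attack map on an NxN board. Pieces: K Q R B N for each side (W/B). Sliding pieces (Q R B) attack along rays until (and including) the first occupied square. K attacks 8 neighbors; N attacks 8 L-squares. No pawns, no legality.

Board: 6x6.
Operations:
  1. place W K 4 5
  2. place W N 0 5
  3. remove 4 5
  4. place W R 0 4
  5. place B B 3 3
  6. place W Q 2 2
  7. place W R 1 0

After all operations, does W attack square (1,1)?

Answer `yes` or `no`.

Op 1: place WK@(4,5)
Op 2: place WN@(0,5)
Op 3: remove (4,5)
Op 4: place WR@(0,4)
Op 5: place BB@(3,3)
Op 6: place WQ@(2,2)
Op 7: place WR@(1,0)
Per-piece attacks for W:
  WR@(0,4): attacks (0,5) (0,3) (0,2) (0,1) (0,0) (1,4) (2,4) (3,4) (4,4) (5,4) [ray(0,1) blocked at (0,5)]
  WN@(0,5): attacks (1,3) (2,4)
  WR@(1,0): attacks (1,1) (1,2) (1,3) (1,4) (1,5) (2,0) (3,0) (4,0) (5,0) (0,0)
  WQ@(2,2): attacks (2,3) (2,4) (2,5) (2,1) (2,0) (3,2) (4,2) (5,2) (1,2) (0,2) (3,3) (3,1) (4,0) (1,3) (0,4) (1,1) (0,0) [ray(1,1) blocked at (3,3); ray(-1,1) blocked at (0,4)]
W attacks (1,1): yes

Answer: yes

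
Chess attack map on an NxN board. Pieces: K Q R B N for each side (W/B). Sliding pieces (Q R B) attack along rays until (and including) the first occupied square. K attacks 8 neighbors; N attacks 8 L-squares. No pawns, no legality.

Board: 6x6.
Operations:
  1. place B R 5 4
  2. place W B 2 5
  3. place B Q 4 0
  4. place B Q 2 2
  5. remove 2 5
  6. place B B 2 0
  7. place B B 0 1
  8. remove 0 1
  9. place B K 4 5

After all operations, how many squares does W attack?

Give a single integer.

Answer: 0

Derivation:
Op 1: place BR@(5,4)
Op 2: place WB@(2,5)
Op 3: place BQ@(4,0)
Op 4: place BQ@(2,2)
Op 5: remove (2,5)
Op 6: place BB@(2,0)
Op 7: place BB@(0,1)
Op 8: remove (0,1)
Op 9: place BK@(4,5)
Per-piece attacks for W:
Union (0 distinct): (none)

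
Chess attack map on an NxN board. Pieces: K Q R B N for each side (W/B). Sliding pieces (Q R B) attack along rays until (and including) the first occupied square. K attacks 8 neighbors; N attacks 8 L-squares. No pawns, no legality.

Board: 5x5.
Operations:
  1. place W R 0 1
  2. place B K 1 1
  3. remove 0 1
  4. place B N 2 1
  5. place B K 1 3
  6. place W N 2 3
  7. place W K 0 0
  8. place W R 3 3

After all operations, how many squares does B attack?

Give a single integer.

Op 1: place WR@(0,1)
Op 2: place BK@(1,1)
Op 3: remove (0,1)
Op 4: place BN@(2,1)
Op 5: place BK@(1,3)
Op 6: place WN@(2,3)
Op 7: place WK@(0,0)
Op 8: place WR@(3,3)
Per-piece attacks for B:
  BK@(1,1): attacks (1,2) (1,0) (2,1) (0,1) (2,2) (2,0) (0,2) (0,0)
  BK@(1,3): attacks (1,4) (1,2) (2,3) (0,3) (2,4) (2,2) (0,4) (0,2)
  BN@(2,1): attacks (3,3) (4,2) (1,3) (0,2) (4,0) (0,0)
Union (17 distinct): (0,0) (0,1) (0,2) (0,3) (0,4) (1,0) (1,2) (1,3) (1,4) (2,0) (2,1) (2,2) (2,3) (2,4) (3,3) (4,0) (4,2)

Answer: 17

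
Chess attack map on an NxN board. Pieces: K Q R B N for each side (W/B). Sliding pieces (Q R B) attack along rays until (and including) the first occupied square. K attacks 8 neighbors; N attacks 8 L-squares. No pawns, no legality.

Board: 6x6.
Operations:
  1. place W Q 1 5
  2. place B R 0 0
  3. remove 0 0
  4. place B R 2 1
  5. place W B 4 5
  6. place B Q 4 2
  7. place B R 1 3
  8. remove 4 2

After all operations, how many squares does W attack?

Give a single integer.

Op 1: place WQ@(1,5)
Op 2: place BR@(0,0)
Op 3: remove (0,0)
Op 4: place BR@(2,1)
Op 5: place WB@(4,5)
Op 6: place BQ@(4,2)
Op 7: place BR@(1,3)
Op 8: remove (4,2)
Per-piece attacks for W:
  WQ@(1,5): attacks (1,4) (1,3) (2,5) (3,5) (4,5) (0,5) (2,4) (3,3) (4,2) (5,1) (0,4) [ray(0,-1) blocked at (1,3); ray(1,0) blocked at (4,5)]
  WB@(4,5): attacks (5,4) (3,4) (2,3) (1,2) (0,1)
Union (16 distinct): (0,1) (0,4) (0,5) (1,2) (1,3) (1,4) (2,3) (2,4) (2,5) (3,3) (3,4) (3,5) (4,2) (4,5) (5,1) (5,4)

Answer: 16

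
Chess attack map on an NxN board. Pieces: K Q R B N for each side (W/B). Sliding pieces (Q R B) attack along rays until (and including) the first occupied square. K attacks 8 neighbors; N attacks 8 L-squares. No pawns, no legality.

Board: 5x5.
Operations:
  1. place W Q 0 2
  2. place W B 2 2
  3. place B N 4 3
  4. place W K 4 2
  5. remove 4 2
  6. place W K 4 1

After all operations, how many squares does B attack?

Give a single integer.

Op 1: place WQ@(0,2)
Op 2: place WB@(2,2)
Op 3: place BN@(4,3)
Op 4: place WK@(4,2)
Op 5: remove (4,2)
Op 6: place WK@(4,1)
Per-piece attacks for B:
  BN@(4,3): attacks (2,4) (3,1) (2,2)
Union (3 distinct): (2,2) (2,4) (3,1)

Answer: 3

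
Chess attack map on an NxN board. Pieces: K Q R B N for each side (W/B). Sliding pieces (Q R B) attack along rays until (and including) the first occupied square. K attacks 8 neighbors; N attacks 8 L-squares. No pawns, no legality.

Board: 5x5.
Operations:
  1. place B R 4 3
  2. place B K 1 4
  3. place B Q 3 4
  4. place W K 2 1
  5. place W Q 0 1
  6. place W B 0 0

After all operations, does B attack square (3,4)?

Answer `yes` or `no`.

Op 1: place BR@(4,3)
Op 2: place BK@(1,4)
Op 3: place BQ@(3,4)
Op 4: place WK@(2,1)
Op 5: place WQ@(0,1)
Op 6: place WB@(0,0)
Per-piece attacks for B:
  BK@(1,4): attacks (1,3) (2,4) (0,4) (2,3) (0,3)
  BQ@(3,4): attacks (3,3) (3,2) (3,1) (3,0) (4,4) (2,4) (1,4) (4,3) (2,3) (1,2) (0,1) [ray(-1,0) blocked at (1,4); ray(1,-1) blocked at (4,3); ray(-1,-1) blocked at (0,1)]
  BR@(4,3): attacks (4,4) (4,2) (4,1) (4,0) (3,3) (2,3) (1,3) (0,3)
B attacks (3,4): no

Answer: no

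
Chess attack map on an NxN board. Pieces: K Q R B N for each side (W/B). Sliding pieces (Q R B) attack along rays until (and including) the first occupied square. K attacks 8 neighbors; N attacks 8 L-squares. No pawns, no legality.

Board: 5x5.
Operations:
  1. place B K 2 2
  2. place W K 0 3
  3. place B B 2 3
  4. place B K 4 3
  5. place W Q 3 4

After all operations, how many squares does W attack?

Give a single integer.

Op 1: place BK@(2,2)
Op 2: place WK@(0,3)
Op 3: place BB@(2,3)
Op 4: place BK@(4,3)
Op 5: place WQ@(3,4)
Per-piece attacks for W:
  WK@(0,3): attacks (0,4) (0,2) (1,3) (1,4) (1,2)
  WQ@(3,4): attacks (3,3) (3,2) (3,1) (3,0) (4,4) (2,4) (1,4) (0,4) (4,3) (2,3) [ray(1,-1) blocked at (4,3); ray(-1,-1) blocked at (2,3)]
Union (13 distinct): (0,2) (0,4) (1,2) (1,3) (1,4) (2,3) (2,4) (3,0) (3,1) (3,2) (3,3) (4,3) (4,4)

Answer: 13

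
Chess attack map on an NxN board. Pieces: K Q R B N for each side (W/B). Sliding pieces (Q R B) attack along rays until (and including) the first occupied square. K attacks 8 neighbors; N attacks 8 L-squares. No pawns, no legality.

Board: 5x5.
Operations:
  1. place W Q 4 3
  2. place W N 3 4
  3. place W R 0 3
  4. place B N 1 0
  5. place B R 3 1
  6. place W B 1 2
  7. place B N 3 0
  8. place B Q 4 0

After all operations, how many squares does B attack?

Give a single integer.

Answer: 13

Derivation:
Op 1: place WQ@(4,3)
Op 2: place WN@(3,4)
Op 3: place WR@(0,3)
Op 4: place BN@(1,0)
Op 5: place BR@(3,1)
Op 6: place WB@(1,2)
Op 7: place BN@(3,0)
Op 8: place BQ@(4,0)
Per-piece attacks for B:
  BN@(1,0): attacks (2,2) (3,1) (0,2)
  BN@(3,0): attacks (4,2) (2,2) (1,1)
  BR@(3,1): attacks (3,2) (3,3) (3,4) (3,0) (4,1) (2,1) (1,1) (0,1) [ray(0,1) blocked at (3,4); ray(0,-1) blocked at (3,0)]
  BQ@(4,0): attacks (4,1) (4,2) (4,3) (3,0) (3,1) [ray(0,1) blocked at (4,3); ray(-1,0) blocked at (3,0); ray(-1,1) blocked at (3,1)]
Union (13 distinct): (0,1) (0,2) (1,1) (2,1) (2,2) (3,0) (3,1) (3,2) (3,3) (3,4) (4,1) (4,2) (4,3)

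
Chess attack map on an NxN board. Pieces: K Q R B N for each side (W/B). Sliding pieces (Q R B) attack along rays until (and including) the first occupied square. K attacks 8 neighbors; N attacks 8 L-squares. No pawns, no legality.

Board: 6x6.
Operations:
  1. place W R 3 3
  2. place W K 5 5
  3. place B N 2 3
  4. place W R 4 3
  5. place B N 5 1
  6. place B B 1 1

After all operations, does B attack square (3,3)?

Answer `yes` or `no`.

Answer: yes

Derivation:
Op 1: place WR@(3,3)
Op 2: place WK@(5,5)
Op 3: place BN@(2,3)
Op 4: place WR@(4,3)
Op 5: place BN@(5,1)
Op 6: place BB@(1,1)
Per-piece attacks for B:
  BB@(1,1): attacks (2,2) (3,3) (2,0) (0,2) (0,0) [ray(1,1) blocked at (3,3)]
  BN@(2,3): attacks (3,5) (4,4) (1,5) (0,4) (3,1) (4,2) (1,1) (0,2)
  BN@(5,1): attacks (4,3) (3,2) (3,0)
B attacks (3,3): yes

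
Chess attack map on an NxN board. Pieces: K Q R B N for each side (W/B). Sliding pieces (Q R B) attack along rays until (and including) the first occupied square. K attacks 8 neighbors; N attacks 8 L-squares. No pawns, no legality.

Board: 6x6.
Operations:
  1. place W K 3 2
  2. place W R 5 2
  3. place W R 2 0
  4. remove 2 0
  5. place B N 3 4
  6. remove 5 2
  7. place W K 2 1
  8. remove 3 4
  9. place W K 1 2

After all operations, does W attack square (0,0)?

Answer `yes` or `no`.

Answer: no

Derivation:
Op 1: place WK@(3,2)
Op 2: place WR@(5,2)
Op 3: place WR@(2,0)
Op 4: remove (2,0)
Op 5: place BN@(3,4)
Op 6: remove (5,2)
Op 7: place WK@(2,1)
Op 8: remove (3,4)
Op 9: place WK@(1,2)
Per-piece attacks for W:
  WK@(1,2): attacks (1,3) (1,1) (2,2) (0,2) (2,3) (2,1) (0,3) (0,1)
  WK@(2,1): attacks (2,2) (2,0) (3,1) (1,1) (3,2) (3,0) (1,2) (1,0)
  WK@(3,2): attacks (3,3) (3,1) (4,2) (2,2) (4,3) (4,1) (2,3) (2,1)
W attacks (0,0): no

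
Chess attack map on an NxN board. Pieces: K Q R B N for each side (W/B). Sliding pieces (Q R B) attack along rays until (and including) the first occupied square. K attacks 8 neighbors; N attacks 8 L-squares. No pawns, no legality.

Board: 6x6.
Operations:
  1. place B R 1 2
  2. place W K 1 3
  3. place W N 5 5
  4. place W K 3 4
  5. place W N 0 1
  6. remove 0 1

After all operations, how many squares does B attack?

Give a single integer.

Op 1: place BR@(1,2)
Op 2: place WK@(1,3)
Op 3: place WN@(5,5)
Op 4: place WK@(3,4)
Op 5: place WN@(0,1)
Op 6: remove (0,1)
Per-piece attacks for B:
  BR@(1,2): attacks (1,3) (1,1) (1,0) (2,2) (3,2) (4,2) (5,2) (0,2) [ray(0,1) blocked at (1,3)]
Union (8 distinct): (0,2) (1,0) (1,1) (1,3) (2,2) (3,2) (4,2) (5,2)

Answer: 8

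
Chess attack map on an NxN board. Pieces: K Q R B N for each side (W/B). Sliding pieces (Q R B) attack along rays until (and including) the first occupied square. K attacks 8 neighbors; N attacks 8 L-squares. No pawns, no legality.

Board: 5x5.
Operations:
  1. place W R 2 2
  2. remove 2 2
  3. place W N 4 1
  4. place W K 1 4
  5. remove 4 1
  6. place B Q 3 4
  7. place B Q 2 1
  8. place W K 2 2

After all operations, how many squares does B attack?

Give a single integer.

Answer: 17

Derivation:
Op 1: place WR@(2,2)
Op 2: remove (2,2)
Op 3: place WN@(4,1)
Op 4: place WK@(1,4)
Op 5: remove (4,1)
Op 6: place BQ@(3,4)
Op 7: place BQ@(2,1)
Op 8: place WK@(2,2)
Per-piece attacks for B:
  BQ@(2,1): attacks (2,2) (2,0) (3,1) (4,1) (1,1) (0,1) (3,2) (4,3) (3,0) (1,2) (0,3) (1,0) [ray(0,1) blocked at (2,2)]
  BQ@(3,4): attacks (3,3) (3,2) (3,1) (3,0) (4,4) (2,4) (1,4) (4,3) (2,3) (1,2) (0,1) [ray(-1,0) blocked at (1,4)]
Union (17 distinct): (0,1) (0,3) (1,0) (1,1) (1,2) (1,4) (2,0) (2,2) (2,3) (2,4) (3,0) (3,1) (3,2) (3,3) (4,1) (4,3) (4,4)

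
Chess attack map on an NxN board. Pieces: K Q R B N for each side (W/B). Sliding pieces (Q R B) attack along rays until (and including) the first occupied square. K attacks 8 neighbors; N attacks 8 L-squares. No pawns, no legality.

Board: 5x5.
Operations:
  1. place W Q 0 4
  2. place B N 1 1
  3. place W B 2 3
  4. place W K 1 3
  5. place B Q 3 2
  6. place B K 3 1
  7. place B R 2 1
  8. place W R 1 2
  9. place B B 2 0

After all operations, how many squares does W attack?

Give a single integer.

Answer: 15

Derivation:
Op 1: place WQ@(0,4)
Op 2: place BN@(1,1)
Op 3: place WB@(2,3)
Op 4: place WK@(1,3)
Op 5: place BQ@(3,2)
Op 6: place BK@(3,1)
Op 7: place BR@(2,1)
Op 8: place WR@(1,2)
Op 9: place BB@(2,0)
Per-piece attacks for W:
  WQ@(0,4): attacks (0,3) (0,2) (0,1) (0,0) (1,4) (2,4) (3,4) (4,4) (1,3) [ray(1,-1) blocked at (1,3)]
  WR@(1,2): attacks (1,3) (1,1) (2,2) (3,2) (0,2) [ray(0,1) blocked at (1,3); ray(0,-1) blocked at (1,1); ray(1,0) blocked at (3,2)]
  WK@(1,3): attacks (1,4) (1,2) (2,3) (0,3) (2,4) (2,2) (0,4) (0,2)
  WB@(2,3): attacks (3,4) (3,2) (1,4) (1,2) [ray(1,-1) blocked at (3,2); ray(-1,-1) blocked at (1,2)]
Union (15 distinct): (0,0) (0,1) (0,2) (0,3) (0,4) (1,1) (1,2) (1,3) (1,4) (2,2) (2,3) (2,4) (3,2) (3,4) (4,4)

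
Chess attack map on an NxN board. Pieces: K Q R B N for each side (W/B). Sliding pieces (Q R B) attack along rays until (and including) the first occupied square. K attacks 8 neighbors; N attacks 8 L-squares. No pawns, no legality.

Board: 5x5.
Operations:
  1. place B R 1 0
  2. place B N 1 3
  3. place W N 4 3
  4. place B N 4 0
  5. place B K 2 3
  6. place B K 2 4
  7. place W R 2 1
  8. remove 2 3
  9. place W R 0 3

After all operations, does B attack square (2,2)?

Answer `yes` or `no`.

Answer: no

Derivation:
Op 1: place BR@(1,0)
Op 2: place BN@(1,3)
Op 3: place WN@(4,3)
Op 4: place BN@(4,0)
Op 5: place BK@(2,3)
Op 6: place BK@(2,4)
Op 7: place WR@(2,1)
Op 8: remove (2,3)
Op 9: place WR@(0,3)
Per-piece attacks for B:
  BR@(1,0): attacks (1,1) (1,2) (1,3) (2,0) (3,0) (4,0) (0,0) [ray(0,1) blocked at (1,3); ray(1,0) blocked at (4,0)]
  BN@(1,3): attacks (3,4) (2,1) (3,2) (0,1)
  BK@(2,4): attacks (2,3) (3,4) (1,4) (3,3) (1,3)
  BN@(4,0): attacks (3,2) (2,1)
B attacks (2,2): no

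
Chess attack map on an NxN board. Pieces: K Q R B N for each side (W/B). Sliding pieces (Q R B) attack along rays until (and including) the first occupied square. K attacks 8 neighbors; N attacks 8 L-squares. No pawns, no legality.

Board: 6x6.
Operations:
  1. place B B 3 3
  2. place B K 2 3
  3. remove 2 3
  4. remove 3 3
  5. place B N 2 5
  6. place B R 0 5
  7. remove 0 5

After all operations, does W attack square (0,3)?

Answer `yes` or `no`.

Op 1: place BB@(3,3)
Op 2: place BK@(2,3)
Op 3: remove (2,3)
Op 4: remove (3,3)
Op 5: place BN@(2,5)
Op 6: place BR@(0,5)
Op 7: remove (0,5)
Per-piece attacks for W:
W attacks (0,3): no

Answer: no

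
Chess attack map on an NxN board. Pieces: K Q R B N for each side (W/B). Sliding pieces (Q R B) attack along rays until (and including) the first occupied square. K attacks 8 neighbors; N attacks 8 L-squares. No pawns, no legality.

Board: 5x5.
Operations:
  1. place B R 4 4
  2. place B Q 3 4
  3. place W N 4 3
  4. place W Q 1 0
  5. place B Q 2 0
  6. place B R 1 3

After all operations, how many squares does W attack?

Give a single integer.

Answer: 12

Derivation:
Op 1: place BR@(4,4)
Op 2: place BQ@(3,4)
Op 3: place WN@(4,3)
Op 4: place WQ@(1,0)
Op 5: place BQ@(2,0)
Op 6: place BR@(1,3)
Per-piece attacks for W:
  WQ@(1,0): attacks (1,1) (1,2) (1,3) (2,0) (0,0) (2,1) (3,2) (4,3) (0,1) [ray(0,1) blocked at (1,3); ray(1,0) blocked at (2,0); ray(1,1) blocked at (4,3)]
  WN@(4,3): attacks (2,4) (3,1) (2,2)
Union (12 distinct): (0,0) (0,1) (1,1) (1,2) (1,3) (2,0) (2,1) (2,2) (2,4) (3,1) (3,2) (4,3)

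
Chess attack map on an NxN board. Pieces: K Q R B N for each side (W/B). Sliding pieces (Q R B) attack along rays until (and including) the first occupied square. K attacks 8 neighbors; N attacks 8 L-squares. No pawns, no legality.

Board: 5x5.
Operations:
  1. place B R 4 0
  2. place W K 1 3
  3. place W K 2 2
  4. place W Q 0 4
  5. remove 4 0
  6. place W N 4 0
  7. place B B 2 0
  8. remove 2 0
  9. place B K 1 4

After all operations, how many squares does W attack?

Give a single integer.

Answer: 16

Derivation:
Op 1: place BR@(4,0)
Op 2: place WK@(1,3)
Op 3: place WK@(2,2)
Op 4: place WQ@(0,4)
Op 5: remove (4,0)
Op 6: place WN@(4,0)
Op 7: place BB@(2,0)
Op 8: remove (2,0)
Op 9: place BK@(1,4)
Per-piece attacks for W:
  WQ@(0,4): attacks (0,3) (0,2) (0,1) (0,0) (1,4) (1,3) [ray(1,0) blocked at (1,4); ray(1,-1) blocked at (1,3)]
  WK@(1,3): attacks (1,4) (1,2) (2,3) (0,3) (2,4) (2,2) (0,4) (0,2)
  WK@(2,2): attacks (2,3) (2,1) (3,2) (1,2) (3,3) (3,1) (1,3) (1,1)
  WN@(4,0): attacks (3,2) (2,1)
Union (16 distinct): (0,0) (0,1) (0,2) (0,3) (0,4) (1,1) (1,2) (1,3) (1,4) (2,1) (2,2) (2,3) (2,4) (3,1) (3,2) (3,3)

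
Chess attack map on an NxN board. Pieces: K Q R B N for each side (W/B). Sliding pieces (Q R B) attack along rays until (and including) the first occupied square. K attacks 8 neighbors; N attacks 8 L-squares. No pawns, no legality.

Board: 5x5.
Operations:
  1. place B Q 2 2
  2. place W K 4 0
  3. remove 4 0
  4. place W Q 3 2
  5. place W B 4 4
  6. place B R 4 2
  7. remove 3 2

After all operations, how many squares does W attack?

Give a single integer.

Op 1: place BQ@(2,2)
Op 2: place WK@(4,0)
Op 3: remove (4,0)
Op 4: place WQ@(3,2)
Op 5: place WB@(4,4)
Op 6: place BR@(4,2)
Op 7: remove (3,2)
Per-piece attacks for W:
  WB@(4,4): attacks (3,3) (2,2) [ray(-1,-1) blocked at (2,2)]
Union (2 distinct): (2,2) (3,3)

Answer: 2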